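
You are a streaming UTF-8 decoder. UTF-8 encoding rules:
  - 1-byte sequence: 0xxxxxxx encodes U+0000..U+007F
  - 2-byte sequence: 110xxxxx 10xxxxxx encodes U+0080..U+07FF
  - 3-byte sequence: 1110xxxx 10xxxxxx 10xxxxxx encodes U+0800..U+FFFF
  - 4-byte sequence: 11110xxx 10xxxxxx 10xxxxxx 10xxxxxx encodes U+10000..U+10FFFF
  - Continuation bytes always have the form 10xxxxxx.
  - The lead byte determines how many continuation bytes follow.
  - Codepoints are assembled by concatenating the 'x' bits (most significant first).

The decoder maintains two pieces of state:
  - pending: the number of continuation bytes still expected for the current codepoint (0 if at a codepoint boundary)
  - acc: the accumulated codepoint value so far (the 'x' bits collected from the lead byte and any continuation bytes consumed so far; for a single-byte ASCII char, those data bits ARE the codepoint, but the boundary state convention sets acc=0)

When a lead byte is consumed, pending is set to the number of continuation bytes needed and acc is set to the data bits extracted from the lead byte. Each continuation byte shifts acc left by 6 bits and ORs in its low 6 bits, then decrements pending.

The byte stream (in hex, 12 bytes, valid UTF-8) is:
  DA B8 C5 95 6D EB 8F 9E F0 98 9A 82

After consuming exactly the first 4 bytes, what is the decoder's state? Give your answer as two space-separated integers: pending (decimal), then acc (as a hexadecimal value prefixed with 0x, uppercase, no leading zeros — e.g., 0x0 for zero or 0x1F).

Answer: 0 0x155

Derivation:
Byte[0]=DA: 2-byte lead. pending=1, acc=0x1A
Byte[1]=B8: continuation. acc=(acc<<6)|0x38=0x6B8, pending=0
Byte[2]=C5: 2-byte lead. pending=1, acc=0x5
Byte[3]=95: continuation. acc=(acc<<6)|0x15=0x155, pending=0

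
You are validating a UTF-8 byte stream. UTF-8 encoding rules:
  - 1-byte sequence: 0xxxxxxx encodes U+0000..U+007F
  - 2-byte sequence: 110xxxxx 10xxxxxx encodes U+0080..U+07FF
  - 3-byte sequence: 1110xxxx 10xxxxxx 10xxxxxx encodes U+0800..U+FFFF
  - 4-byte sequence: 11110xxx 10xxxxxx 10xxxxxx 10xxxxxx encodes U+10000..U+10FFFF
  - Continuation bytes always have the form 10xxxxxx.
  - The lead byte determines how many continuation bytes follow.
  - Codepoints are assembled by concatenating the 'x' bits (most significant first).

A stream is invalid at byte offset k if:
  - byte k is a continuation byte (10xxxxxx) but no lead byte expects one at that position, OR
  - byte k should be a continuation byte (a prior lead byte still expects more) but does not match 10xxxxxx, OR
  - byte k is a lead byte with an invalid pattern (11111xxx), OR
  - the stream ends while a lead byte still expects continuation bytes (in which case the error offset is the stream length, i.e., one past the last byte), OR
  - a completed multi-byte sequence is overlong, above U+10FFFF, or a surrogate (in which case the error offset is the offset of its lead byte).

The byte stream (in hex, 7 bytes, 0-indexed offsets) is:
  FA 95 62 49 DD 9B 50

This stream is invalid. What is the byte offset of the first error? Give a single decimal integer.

Byte[0]=FA: INVALID lead byte (not 0xxx/110x/1110/11110)

Answer: 0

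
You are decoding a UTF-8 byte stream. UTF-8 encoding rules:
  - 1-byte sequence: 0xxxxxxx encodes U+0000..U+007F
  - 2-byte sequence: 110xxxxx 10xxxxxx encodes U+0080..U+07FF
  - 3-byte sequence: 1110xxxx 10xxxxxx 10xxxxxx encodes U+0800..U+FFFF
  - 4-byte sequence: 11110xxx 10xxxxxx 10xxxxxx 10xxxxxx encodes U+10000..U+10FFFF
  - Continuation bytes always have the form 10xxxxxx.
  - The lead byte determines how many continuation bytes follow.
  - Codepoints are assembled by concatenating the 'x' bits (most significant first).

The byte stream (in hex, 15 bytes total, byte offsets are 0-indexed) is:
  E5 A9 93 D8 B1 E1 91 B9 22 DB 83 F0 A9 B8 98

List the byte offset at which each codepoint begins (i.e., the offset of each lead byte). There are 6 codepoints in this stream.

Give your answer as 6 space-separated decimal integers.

Answer: 0 3 5 8 9 11

Derivation:
Byte[0]=E5: 3-byte lead, need 2 cont bytes. acc=0x5
Byte[1]=A9: continuation. acc=(acc<<6)|0x29=0x169
Byte[2]=93: continuation. acc=(acc<<6)|0x13=0x5A53
Completed: cp=U+5A53 (starts at byte 0)
Byte[3]=D8: 2-byte lead, need 1 cont bytes. acc=0x18
Byte[4]=B1: continuation. acc=(acc<<6)|0x31=0x631
Completed: cp=U+0631 (starts at byte 3)
Byte[5]=E1: 3-byte lead, need 2 cont bytes. acc=0x1
Byte[6]=91: continuation. acc=(acc<<6)|0x11=0x51
Byte[7]=B9: continuation. acc=(acc<<6)|0x39=0x1479
Completed: cp=U+1479 (starts at byte 5)
Byte[8]=22: 1-byte ASCII. cp=U+0022
Byte[9]=DB: 2-byte lead, need 1 cont bytes. acc=0x1B
Byte[10]=83: continuation. acc=(acc<<6)|0x03=0x6C3
Completed: cp=U+06C3 (starts at byte 9)
Byte[11]=F0: 4-byte lead, need 3 cont bytes. acc=0x0
Byte[12]=A9: continuation. acc=(acc<<6)|0x29=0x29
Byte[13]=B8: continuation. acc=(acc<<6)|0x38=0xA78
Byte[14]=98: continuation. acc=(acc<<6)|0x18=0x29E18
Completed: cp=U+29E18 (starts at byte 11)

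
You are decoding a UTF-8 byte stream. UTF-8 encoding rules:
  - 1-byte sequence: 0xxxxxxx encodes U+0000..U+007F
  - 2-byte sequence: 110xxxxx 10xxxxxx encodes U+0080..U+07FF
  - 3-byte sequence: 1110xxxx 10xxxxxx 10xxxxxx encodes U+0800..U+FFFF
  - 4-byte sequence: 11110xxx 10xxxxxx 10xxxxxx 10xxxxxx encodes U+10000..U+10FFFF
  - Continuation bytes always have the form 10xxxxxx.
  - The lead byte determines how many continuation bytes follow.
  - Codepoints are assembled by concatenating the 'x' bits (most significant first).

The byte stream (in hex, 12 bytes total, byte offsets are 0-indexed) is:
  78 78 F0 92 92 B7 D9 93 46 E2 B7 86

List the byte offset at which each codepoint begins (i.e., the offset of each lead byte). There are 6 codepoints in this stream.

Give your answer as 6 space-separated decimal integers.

Answer: 0 1 2 6 8 9

Derivation:
Byte[0]=78: 1-byte ASCII. cp=U+0078
Byte[1]=78: 1-byte ASCII. cp=U+0078
Byte[2]=F0: 4-byte lead, need 3 cont bytes. acc=0x0
Byte[3]=92: continuation. acc=(acc<<6)|0x12=0x12
Byte[4]=92: continuation. acc=(acc<<6)|0x12=0x492
Byte[5]=B7: continuation. acc=(acc<<6)|0x37=0x124B7
Completed: cp=U+124B7 (starts at byte 2)
Byte[6]=D9: 2-byte lead, need 1 cont bytes. acc=0x19
Byte[7]=93: continuation. acc=(acc<<6)|0x13=0x653
Completed: cp=U+0653 (starts at byte 6)
Byte[8]=46: 1-byte ASCII. cp=U+0046
Byte[9]=E2: 3-byte lead, need 2 cont bytes. acc=0x2
Byte[10]=B7: continuation. acc=(acc<<6)|0x37=0xB7
Byte[11]=86: continuation. acc=(acc<<6)|0x06=0x2DC6
Completed: cp=U+2DC6 (starts at byte 9)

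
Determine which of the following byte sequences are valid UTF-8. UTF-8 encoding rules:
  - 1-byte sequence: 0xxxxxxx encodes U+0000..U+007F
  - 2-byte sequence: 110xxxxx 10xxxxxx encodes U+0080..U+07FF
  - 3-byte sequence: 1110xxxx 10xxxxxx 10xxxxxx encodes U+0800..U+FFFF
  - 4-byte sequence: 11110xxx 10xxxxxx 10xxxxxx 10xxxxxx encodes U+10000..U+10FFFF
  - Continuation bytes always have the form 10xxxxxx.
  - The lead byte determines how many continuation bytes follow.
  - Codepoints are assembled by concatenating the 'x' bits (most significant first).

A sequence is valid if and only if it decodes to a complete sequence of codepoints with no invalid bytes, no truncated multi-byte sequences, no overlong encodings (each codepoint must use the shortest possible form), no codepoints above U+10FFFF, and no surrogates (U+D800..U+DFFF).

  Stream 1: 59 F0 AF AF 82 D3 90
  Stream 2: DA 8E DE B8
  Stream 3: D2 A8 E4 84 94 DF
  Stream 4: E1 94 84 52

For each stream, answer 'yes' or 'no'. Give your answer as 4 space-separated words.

Answer: yes yes no yes

Derivation:
Stream 1: decodes cleanly. VALID
Stream 2: decodes cleanly. VALID
Stream 3: error at byte offset 6. INVALID
Stream 4: decodes cleanly. VALID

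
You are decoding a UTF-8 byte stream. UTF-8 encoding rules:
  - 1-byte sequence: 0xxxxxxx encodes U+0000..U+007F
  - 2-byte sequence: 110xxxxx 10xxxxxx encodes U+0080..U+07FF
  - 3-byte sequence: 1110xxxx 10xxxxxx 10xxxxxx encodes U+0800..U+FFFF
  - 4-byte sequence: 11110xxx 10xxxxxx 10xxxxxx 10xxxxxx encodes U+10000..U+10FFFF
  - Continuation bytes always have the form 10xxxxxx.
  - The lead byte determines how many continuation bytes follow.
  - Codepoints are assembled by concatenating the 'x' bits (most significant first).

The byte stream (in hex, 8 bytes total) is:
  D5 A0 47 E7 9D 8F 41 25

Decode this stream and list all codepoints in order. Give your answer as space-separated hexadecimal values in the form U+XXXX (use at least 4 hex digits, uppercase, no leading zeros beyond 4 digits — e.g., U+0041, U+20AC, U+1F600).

Byte[0]=D5: 2-byte lead, need 1 cont bytes. acc=0x15
Byte[1]=A0: continuation. acc=(acc<<6)|0x20=0x560
Completed: cp=U+0560 (starts at byte 0)
Byte[2]=47: 1-byte ASCII. cp=U+0047
Byte[3]=E7: 3-byte lead, need 2 cont bytes. acc=0x7
Byte[4]=9D: continuation. acc=(acc<<6)|0x1D=0x1DD
Byte[5]=8F: continuation. acc=(acc<<6)|0x0F=0x774F
Completed: cp=U+774F (starts at byte 3)
Byte[6]=41: 1-byte ASCII. cp=U+0041
Byte[7]=25: 1-byte ASCII. cp=U+0025

Answer: U+0560 U+0047 U+774F U+0041 U+0025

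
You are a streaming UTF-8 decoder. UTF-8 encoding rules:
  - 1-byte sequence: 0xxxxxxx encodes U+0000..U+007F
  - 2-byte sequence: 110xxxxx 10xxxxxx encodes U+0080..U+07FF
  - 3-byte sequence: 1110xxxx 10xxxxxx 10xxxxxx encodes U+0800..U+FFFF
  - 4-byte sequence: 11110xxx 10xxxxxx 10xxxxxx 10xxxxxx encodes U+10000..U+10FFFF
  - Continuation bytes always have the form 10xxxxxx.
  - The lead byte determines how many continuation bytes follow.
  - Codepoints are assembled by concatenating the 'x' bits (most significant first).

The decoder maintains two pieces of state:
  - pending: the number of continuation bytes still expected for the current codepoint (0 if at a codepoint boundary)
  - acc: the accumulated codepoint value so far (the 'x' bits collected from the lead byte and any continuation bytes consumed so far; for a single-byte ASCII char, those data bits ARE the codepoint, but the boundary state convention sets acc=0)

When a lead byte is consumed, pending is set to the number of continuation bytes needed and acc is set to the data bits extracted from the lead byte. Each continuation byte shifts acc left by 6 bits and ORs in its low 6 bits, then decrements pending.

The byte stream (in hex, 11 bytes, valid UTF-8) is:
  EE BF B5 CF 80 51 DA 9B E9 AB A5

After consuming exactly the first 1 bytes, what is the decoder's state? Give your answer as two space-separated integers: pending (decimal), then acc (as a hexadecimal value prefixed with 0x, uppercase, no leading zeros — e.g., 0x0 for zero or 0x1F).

Answer: 2 0xE

Derivation:
Byte[0]=EE: 3-byte lead. pending=2, acc=0xE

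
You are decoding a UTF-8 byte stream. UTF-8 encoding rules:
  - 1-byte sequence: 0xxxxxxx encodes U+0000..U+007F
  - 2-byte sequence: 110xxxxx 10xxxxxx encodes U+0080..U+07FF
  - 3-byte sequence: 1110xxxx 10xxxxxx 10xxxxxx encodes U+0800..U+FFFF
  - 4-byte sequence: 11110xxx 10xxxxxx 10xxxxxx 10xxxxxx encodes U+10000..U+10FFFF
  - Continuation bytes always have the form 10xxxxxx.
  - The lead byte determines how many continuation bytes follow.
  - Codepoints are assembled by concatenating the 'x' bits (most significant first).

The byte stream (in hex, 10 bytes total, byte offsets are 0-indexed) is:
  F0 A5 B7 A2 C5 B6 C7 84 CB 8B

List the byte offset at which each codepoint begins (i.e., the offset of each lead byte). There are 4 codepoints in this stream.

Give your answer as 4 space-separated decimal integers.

Byte[0]=F0: 4-byte lead, need 3 cont bytes. acc=0x0
Byte[1]=A5: continuation. acc=(acc<<6)|0x25=0x25
Byte[2]=B7: continuation. acc=(acc<<6)|0x37=0x977
Byte[3]=A2: continuation. acc=(acc<<6)|0x22=0x25DE2
Completed: cp=U+25DE2 (starts at byte 0)
Byte[4]=C5: 2-byte lead, need 1 cont bytes. acc=0x5
Byte[5]=B6: continuation. acc=(acc<<6)|0x36=0x176
Completed: cp=U+0176 (starts at byte 4)
Byte[6]=C7: 2-byte lead, need 1 cont bytes. acc=0x7
Byte[7]=84: continuation. acc=(acc<<6)|0x04=0x1C4
Completed: cp=U+01C4 (starts at byte 6)
Byte[8]=CB: 2-byte lead, need 1 cont bytes. acc=0xB
Byte[9]=8B: continuation. acc=(acc<<6)|0x0B=0x2CB
Completed: cp=U+02CB (starts at byte 8)

Answer: 0 4 6 8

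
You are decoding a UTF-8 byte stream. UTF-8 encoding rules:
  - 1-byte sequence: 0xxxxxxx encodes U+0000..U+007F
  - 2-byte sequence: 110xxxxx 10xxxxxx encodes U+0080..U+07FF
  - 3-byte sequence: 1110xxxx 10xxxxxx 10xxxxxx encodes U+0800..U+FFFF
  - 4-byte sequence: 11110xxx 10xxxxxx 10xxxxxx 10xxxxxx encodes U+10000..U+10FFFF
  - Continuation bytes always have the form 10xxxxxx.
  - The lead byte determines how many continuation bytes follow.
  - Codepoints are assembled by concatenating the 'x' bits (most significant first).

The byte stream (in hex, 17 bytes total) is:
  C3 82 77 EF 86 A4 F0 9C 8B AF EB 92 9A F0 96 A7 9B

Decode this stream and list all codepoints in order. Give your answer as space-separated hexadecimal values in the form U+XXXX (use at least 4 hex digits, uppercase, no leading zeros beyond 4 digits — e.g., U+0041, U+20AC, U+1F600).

Answer: U+00C2 U+0077 U+F1A4 U+1C2EF U+B49A U+169DB

Derivation:
Byte[0]=C3: 2-byte lead, need 1 cont bytes. acc=0x3
Byte[1]=82: continuation. acc=(acc<<6)|0x02=0xC2
Completed: cp=U+00C2 (starts at byte 0)
Byte[2]=77: 1-byte ASCII. cp=U+0077
Byte[3]=EF: 3-byte lead, need 2 cont bytes. acc=0xF
Byte[4]=86: continuation. acc=(acc<<6)|0x06=0x3C6
Byte[5]=A4: continuation. acc=(acc<<6)|0x24=0xF1A4
Completed: cp=U+F1A4 (starts at byte 3)
Byte[6]=F0: 4-byte lead, need 3 cont bytes. acc=0x0
Byte[7]=9C: continuation. acc=(acc<<6)|0x1C=0x1C
Byte[8]=8B: continuation. acc=(acc<<6)|0x0B=0x70B
Byte[9]=AF: continuation. acc=(acc<<6)|0x2F=0x1C2EF
Completed: cp=U+1C2EF (starts at byte 6)
Byte[10]=EB: 3-byte lead, need 2 cont bytes. acc=0xB
Byte[11]=92: continuation. acc=(acc<<6)|0x12=0x2D2
Byte[12]=9A: continuation. acc=(acc<<6)|0x1A=0xB49A
Completed: cp=U+B49A (starts at byte 10)
Byte[13]=F0: 4-byte lead, need 3 cont bytes. acc=0x0
Byte[14]=96: continuation. acc=(acc<<6)|0x16=0x16
Byte[15]=A7: continuation. acc=(acc<<6)|0x27=0x5A7
Byte[16]=9B: continuation. acc=(acc<<6)|0x1B=0x169DB
Completed: cp=U+169DB (starts at byte 13)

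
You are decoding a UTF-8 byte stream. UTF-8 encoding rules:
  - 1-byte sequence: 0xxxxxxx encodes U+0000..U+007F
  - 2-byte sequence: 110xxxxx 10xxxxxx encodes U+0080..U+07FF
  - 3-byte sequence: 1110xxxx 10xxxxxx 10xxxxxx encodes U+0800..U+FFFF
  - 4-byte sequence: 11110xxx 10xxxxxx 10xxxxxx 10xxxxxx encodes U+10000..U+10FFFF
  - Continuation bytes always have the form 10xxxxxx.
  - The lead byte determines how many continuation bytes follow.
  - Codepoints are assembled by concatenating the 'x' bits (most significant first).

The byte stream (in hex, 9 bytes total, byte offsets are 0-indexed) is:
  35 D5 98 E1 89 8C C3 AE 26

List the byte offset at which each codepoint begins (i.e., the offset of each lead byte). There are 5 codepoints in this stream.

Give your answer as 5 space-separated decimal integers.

Answer: 0 1 3 6 8

Derivation:
Byte[0]=35: 1-byte ASCII. cp=U+0035
Byte[1]=D5: 2-byte lead, need 1 cont bytes. acc=0x15
Byte[2]=98: continuation. acc=(acc<<6)|0x18=0x558
Completed: cp=U+0558 (starts at byte 1)
Byte[3]=E1: 3-byte lead, need 2 cont bytes. acc=0x1
Byte[4]=89: continuation. acc=(acc<<6)|0x09=0x49
Byte[5]=8C: continuation. acc=(acc<<6)|0x0C=0x124C
Completed: cp=U+124C (starts at byte 3)
Byte[6]=C3: 2-byte lead, need 1 cont bytes. acc=0x3
Byte[7]=AE: continuation. acc=(acc<<6)|0x2E=0xEE
Completed: cp=U+00EE (starts at byte 6)
Byte[8]=26: 1-byte ASCII. cp=U+0026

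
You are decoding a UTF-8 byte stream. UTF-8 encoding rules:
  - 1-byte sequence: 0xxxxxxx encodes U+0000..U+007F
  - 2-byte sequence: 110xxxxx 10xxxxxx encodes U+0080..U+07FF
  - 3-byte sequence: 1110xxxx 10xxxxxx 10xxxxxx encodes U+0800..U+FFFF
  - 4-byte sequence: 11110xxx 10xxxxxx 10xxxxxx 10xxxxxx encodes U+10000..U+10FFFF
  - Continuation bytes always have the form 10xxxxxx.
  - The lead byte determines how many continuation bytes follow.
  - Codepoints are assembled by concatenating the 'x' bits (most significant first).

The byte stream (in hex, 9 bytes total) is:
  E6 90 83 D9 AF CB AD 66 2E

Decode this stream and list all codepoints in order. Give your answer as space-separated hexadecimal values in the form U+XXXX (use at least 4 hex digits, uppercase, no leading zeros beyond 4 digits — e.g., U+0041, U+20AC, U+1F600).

Answer: U+6403 U+066F U+02ED U+0066 U+002E

Derivation:
Byte[0]=E6: 3-byte lead, need 2 cont bytes. acc=0x6
Byte[1]=90: continuation. acc=(acc<<6)|0x10=0x190
Byte[2]=83: continuation. acc=(acc<<6)|0x03=0x6403
Completed: cp=U+6403 (starts at byte 0)
Byte[3]=D9: 2-byte lead, need 1 cont bytes. acc=0x19
Byte[4]=AF: continuation. acc=(acc<<6)|0x2F=0x66F
Completed: cp=U+066F (starts at byte 3)
Byte[5]=CB: 2-byte lead, need 1 cont bytes. acc=0xB
Byte[6]=AD: continuation. acc=(acc<<6)|0x2D=0x2ED
Completed: cp=U+02ED (starts at byte 5)
Byte[7]=66: 1-byte ASCII. cp=U+0066
Byte[8]=2E: 1-byte ASCII. cp=U+002E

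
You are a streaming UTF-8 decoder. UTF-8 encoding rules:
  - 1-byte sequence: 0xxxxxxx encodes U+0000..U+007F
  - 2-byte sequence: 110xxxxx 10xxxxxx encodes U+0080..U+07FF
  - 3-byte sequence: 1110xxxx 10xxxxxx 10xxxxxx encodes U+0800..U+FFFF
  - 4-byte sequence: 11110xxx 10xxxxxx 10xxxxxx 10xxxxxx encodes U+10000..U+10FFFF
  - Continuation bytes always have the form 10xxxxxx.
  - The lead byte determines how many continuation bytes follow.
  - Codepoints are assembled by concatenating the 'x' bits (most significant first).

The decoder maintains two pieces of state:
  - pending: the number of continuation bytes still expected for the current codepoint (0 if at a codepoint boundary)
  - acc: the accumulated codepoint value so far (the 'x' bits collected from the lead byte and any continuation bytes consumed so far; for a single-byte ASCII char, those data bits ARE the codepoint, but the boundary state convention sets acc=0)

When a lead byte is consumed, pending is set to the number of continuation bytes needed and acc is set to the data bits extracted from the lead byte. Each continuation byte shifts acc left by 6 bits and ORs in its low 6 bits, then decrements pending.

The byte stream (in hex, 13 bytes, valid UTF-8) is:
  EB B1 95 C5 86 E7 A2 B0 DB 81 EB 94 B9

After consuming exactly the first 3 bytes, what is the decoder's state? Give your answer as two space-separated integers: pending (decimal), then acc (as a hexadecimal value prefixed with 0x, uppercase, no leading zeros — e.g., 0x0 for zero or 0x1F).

Answer: 0 0xBC55

Derivation:
Byte[0]=EB: 3-byte lead. pending=2, acc=0xB
Byte[1]=B1: continuation. acc=(acc<<6)|0x31=0x2F1, pending=1
Byte[2]=95: continuation. acc=(acc<<6)|0x15=0xBC55, pending=0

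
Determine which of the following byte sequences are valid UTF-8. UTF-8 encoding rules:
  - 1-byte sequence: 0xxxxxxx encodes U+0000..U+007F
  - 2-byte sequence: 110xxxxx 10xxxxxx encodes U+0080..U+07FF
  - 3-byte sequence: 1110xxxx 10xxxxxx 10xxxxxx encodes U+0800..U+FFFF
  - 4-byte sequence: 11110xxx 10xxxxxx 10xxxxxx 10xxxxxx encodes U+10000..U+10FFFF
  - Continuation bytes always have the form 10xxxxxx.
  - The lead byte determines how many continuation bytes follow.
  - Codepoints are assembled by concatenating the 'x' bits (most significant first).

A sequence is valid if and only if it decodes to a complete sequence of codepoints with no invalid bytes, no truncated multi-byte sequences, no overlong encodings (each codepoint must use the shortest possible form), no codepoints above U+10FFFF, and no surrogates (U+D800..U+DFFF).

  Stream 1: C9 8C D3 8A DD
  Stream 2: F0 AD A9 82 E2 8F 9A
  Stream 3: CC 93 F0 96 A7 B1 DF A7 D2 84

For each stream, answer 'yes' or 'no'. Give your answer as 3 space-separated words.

Answer: no yes yes

Derivation:
Stream 1: error at byte offset 5. INVALID
Stream 2: decodes cleanly. VALID
Stream 3: decodes cleanly. VALID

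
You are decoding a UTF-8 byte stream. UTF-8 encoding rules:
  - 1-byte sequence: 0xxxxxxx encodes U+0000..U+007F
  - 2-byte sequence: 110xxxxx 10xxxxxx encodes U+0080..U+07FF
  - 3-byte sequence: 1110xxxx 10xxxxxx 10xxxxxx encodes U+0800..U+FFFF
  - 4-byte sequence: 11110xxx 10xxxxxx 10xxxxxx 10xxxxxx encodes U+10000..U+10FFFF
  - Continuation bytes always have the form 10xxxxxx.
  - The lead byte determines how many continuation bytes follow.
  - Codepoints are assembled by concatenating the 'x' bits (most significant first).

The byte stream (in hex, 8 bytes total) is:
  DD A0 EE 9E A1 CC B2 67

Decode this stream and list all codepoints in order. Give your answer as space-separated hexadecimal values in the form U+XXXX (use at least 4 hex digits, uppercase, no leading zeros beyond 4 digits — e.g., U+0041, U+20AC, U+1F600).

Byte[0]=DD: 2-byte lead, need 1 cont bytes. acc=0x1D
Byte[1]=A0: continuation. acc=(acc<<6)|0x20=0x760
Completed: cp=U+0760 (starts at byte 0)
Byte[2]=EE: 3-byte lead, need 2 cont bytes. acc=0xE
Byte[3]=9E: continuation. acc=(acc<<6)|0x1E=0x39E
Byte[4]=A1: continuation. acc=(acc<<6)|0x21=0xE7A1
Completed: cp=U+E7A1 (starts at byte 2)
Byte[5]=CC: 2-byte lead, need 1 cont bytes. acc=0xC
Byte[6]=B2: continuation. acc=(acc<<6)|0x32=0x332
Completed: cp=U+0332 (starts at byte 5)
Byte[7]=67: 1-byte ASCII. cp=U+0067

Answer: U+0760 U+E7A1 U+0332 U+0067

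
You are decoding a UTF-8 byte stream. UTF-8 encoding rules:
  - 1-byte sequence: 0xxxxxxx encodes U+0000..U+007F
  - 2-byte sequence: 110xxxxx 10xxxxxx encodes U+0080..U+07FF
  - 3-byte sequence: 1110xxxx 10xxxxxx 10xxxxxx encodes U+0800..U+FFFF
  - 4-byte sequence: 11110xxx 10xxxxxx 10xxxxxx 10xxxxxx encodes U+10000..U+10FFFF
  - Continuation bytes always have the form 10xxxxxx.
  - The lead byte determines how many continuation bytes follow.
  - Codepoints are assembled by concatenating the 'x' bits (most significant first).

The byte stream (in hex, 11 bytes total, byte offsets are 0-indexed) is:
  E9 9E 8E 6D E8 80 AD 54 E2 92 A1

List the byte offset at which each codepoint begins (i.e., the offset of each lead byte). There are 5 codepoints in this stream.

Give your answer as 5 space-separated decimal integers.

Byte[0]=E9: 3-byte lead, need 2 cont bytes. acc=0x9
Byte[1]=9E: continuation. acc=(acc<<6)|0x1E=0x25E
Byte[2]=8E: continuation. acc=(acc<<6)|0x0E=0x978E
Completed: cp=U+978E (starts at byte 0)
Byte[3]=6D: 1-byte ASCII. cp=U+006D
Byte[4]=E8: 3-byte lead, need 2 cont bytes. acc=0x8
Byte[5]=80: continuation. acc=(acc<<6)|0x00=0x200
Byte[6]=AD: continuation. acc=(acc<<6)|0x2D=0x802D
Completed: cp=U+802D (starts at byte 4)
Byte[7]=54: 1-byte ASCII. cp=U+0054
Byte[8]=E2: 3-byte lead, need 2 cont bytes. acc=0x2
Byte[9]=92: continuation. acc=(acc<<6)|0x12=0x92
Byte[10]=A1: continuation. acc=(acc<<6)|0x21=0x24A1
Completed: cp=U+24A1 (starts at byte 8)

Answer: 0 3 4 7 8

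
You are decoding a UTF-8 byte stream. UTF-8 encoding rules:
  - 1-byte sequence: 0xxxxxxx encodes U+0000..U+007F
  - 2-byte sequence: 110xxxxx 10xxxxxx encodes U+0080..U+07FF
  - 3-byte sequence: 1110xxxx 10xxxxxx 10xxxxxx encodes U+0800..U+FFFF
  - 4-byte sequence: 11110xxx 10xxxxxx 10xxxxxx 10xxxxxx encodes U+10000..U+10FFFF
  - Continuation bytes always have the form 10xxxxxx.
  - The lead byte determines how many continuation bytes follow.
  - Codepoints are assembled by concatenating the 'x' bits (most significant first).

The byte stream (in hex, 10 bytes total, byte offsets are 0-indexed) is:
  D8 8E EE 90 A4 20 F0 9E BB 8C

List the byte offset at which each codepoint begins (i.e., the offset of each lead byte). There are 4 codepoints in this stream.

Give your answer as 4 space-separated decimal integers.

Answer: 0 2 5 6

Derivation:
Byte[0]=D8: 2-byte lead, need 1 cont bytes. acc=0x18
Byte[1]=8E: continuation. acc=(acc<<6)|0x0E=0x60E
Completed: cp=U+060E (starts at byte 0)
Byte[2]=EE: 3-byte lead, need 2 cont bytes. acc=0xE
Byte[3]=90: continuation. acc=(acc<<6)|0x10=0x390
Byte[4]=A4: continuation. acc=(acc<<6)|0x24=0xE424
Completed: cp=U+E424 (starts at byte 2)
Byte[5]=20: 1-byte ASCII. cp=U+0020
Byte[6]=F0: 4-byte lead, need 3 cont bytes. acc=0x0
Byte[7]=9E: continuation. acc=(acc<<6)|0x1E=0x1E
Byte[8]=BB: continuation. acc=(acc<<6)|0x3B=0x7BB
Byte[9]=8C: continuation. acc=(acc<<6)|0x0C=0x1EECC
Completed: cp=U+1EECC (starts at byte 6)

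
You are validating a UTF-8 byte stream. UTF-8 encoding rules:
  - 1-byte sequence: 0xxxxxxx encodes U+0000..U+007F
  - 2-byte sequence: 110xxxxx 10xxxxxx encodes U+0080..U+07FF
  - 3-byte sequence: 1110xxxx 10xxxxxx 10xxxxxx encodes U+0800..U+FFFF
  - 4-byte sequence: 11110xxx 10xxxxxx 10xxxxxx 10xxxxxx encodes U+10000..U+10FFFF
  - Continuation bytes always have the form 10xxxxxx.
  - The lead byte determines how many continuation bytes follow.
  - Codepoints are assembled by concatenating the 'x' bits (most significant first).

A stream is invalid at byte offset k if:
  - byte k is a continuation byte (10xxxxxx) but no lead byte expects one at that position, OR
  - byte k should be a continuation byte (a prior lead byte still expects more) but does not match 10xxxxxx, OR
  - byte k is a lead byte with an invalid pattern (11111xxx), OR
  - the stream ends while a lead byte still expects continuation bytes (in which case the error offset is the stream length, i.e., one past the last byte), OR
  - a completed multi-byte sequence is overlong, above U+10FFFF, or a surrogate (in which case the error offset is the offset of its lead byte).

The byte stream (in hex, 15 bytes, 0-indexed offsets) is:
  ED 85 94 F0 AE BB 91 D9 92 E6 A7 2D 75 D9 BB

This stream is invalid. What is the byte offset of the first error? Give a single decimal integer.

Byte[0]=ED: 3-byte lead, need 2 cont bytes. acc=0xD
Byte[1]=85: continuation. acc=(acc<<6)|0x05=0x345
Byte[2]=94: continuation. acc=(acc<<6)|0x14=0xD154
Completed: cp=U+D154 (starts at byte 0)
Byte[3]=F0: 4-byte lead, need 3 cont bytes. acc=0x0
Byte[4]=AE: continuation. acc=(acc<<6)|0x2E=0x2E
Byte[5]=BB: continuation. acc=(acc<<6)|0x3B=0xBBB
Byte[6]=91: continuation. acc=(acc<<6)|0x11=0x2EED1
Completed: cp=U+2EED1 (starts at byte 3)
Byte[7]=D9: 2-byte lead, need 1 cont bytes. acc=0x19
Byte[8]=92: continuation. acc=(acc<<6)|0x12=0x652
Completed: cp=U+0652 (starts at byte 7)
Byte[9]=E6: 3-byte lead, need 2 cont bytes. acc=0x6
Byte[10]=A7: continuation. acc=(acc<<6)|0x27=0x1A7
Byte[11]=2D: expected 10xxxxxx continuation. INVALID

Answer: 11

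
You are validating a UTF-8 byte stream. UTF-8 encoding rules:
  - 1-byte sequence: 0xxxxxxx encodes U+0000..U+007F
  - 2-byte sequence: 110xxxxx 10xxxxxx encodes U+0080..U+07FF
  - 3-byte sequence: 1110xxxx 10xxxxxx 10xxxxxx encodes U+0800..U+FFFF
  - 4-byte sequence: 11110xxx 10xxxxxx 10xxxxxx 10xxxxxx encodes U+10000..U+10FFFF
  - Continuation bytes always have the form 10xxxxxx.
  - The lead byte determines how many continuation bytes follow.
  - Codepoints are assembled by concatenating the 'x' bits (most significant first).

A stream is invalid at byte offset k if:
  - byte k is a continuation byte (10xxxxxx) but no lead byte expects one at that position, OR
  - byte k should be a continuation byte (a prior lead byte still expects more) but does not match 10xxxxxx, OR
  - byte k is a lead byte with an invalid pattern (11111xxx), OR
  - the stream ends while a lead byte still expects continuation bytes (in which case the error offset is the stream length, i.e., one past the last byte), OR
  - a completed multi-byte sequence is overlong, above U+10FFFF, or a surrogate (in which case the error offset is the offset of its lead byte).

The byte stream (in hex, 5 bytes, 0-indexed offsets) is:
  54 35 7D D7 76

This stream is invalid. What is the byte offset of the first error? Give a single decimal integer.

Answer: 4

Derivation:
Byte[0]=54: 1-byte ASCII. cp=U+0054
Byte[1]=35: 1-byte ASCII. cp=U+0035
Byte[2]=7D: 1-byte ASCII. cp=U+007D
Byte[3]=D7: 2-byte lead, need 1 cont bytes. acc=0x17
Byte[4]=76: expected 10xxxxxx continuation. INVALID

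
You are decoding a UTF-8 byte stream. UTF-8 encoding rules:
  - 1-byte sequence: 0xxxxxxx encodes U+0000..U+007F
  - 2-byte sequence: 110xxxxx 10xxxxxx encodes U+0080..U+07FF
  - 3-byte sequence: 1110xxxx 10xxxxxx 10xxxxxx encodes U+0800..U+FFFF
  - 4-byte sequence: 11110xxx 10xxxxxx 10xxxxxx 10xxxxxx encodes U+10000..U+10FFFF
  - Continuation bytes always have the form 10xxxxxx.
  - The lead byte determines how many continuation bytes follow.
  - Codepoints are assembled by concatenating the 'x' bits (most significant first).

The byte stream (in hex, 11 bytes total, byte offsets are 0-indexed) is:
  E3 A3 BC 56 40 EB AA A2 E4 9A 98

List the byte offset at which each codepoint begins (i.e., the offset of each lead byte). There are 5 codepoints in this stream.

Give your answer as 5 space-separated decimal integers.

Byte[0]=E3: 3-byte lead, need 2 cont bytes. acc=0x3
Byte[1]=A3: continuation. acc=(acc<<6)|0x23=0xE3
Byte[2]=BC: continuation. acc=(acc<<6)|0x3C=0x38FC
Completed: cp=U+38FC (starts at byte 0)
Byte[3]=56: 1-byte ASCII. cp=U+0056
Byte[4]=40: 1-byte ASCII. cp=U+0040
Byte[5]=EB: 3-byte lead, need 2 cont bytes. acc=0xB
Byte[6]=AA: continuation. acc=(acc<<6)|0x2A=0x2EA
Byte[7]=A2: continuation. acc=(acc<<6)|0x22=0xBAA2
Completed: cp=U+BAA2 (starts at byte 5)
Byte[8]=E4: 3-byte lead, need 2 cont bytes. acc=0x4
Byte[9]=9A: continuation. acc=(acc<<6)|0x1A=0x11A
Byte[10]=98: continuation. acc=(acc<<6)|0x18=0x4698
Completed: cp=U+4698 (starts at byte 8)

Answer: 0 3 4 5 8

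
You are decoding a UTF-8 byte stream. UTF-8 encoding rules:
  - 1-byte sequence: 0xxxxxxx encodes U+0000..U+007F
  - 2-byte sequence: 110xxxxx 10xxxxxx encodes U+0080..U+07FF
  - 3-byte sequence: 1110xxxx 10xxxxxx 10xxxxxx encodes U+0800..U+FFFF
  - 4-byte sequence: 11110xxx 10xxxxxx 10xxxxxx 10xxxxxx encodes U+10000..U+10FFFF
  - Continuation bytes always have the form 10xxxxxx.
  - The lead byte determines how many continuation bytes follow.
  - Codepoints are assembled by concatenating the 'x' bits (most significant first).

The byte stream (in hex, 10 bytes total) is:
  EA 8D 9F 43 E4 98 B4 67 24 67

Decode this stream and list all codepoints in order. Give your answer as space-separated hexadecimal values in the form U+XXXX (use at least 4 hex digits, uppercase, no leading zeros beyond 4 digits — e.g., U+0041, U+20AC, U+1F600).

Byte[0]=EA: 3-byte lead, need 2 cont bytes. acc=0xA
Byte[1]=8D: continuation. acc=(acc<<6)|0x0D=0x28D
Byte[2]=9F: continuation. acc=(acc<<6)|0x1F=0xA35F
Completed: cp=U+A35F (starts at byte 0)
Byte[3]=43: 1-byte ASCII. cp=U+0043
Byte[4]=E4: 3-byte lead, need 2 cont bytes. acc=0x4
Byte[5]=98: continuation. acc=(acc<<6)|0x18=0x118
Byte[6]=B4: continuation. acc=(acc<<6)|0x34=0x4634
Completed: cp=U+4634 (starts at byte 4)
Byte[7]=67: 1-byte ASCII. cp=U+0067
Byte[8]=24: 1-byte ASCII. cp=U+0024
Byte[9]=67: 1-byte ASCII. cp=U+0067

Answer: U+A35F U+0043 U+4634 U+0067 U+0024 U+0067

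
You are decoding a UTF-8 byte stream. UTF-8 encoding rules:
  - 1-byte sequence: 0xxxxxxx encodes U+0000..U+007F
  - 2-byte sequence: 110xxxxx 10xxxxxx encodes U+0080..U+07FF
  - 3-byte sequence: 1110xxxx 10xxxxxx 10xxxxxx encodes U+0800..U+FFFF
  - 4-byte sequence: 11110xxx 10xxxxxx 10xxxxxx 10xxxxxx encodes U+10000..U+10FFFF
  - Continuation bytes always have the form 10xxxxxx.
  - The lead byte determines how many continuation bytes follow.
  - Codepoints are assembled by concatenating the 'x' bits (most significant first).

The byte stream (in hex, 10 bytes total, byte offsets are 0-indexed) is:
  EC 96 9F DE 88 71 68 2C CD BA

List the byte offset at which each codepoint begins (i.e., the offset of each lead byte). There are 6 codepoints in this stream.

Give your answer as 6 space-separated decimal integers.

Answer: 0 3 5 6 7 8

Derivation:
Byte[0]=EC: 3-byte lead, need 2 cont bytes. acc=0xC
Byte[1]=96: continuation. acc=(acc<<6)|0x16=0x316
Byte[2]=9F: continuation. acc=(acc<<6)|0x1F=0xC59F
Completed: cp=U+C59F (starts at byte 0)
Byte[3]=DE: 2-byte lead, need 1 cont bytes. acc=0x1E
Byte[4]=88: continuation. acc=(acc<<6)|0x08=0x788
Completed: cp=U+0788 (starts at byte 3)
Byte[5]=71: 1-byte ASCII. cp=U+0071
Byte[6]=68: 1-byte ASCII. cp=U+0068
Byte[7]=2C: 1-byte ASCII. cp=U+002C
Byte[8]=CD: 2-byte lead, need 1 cont bytes. acc=0xD
Byte[9]=BA: continuation. acc=(acc<<6)|0x3A=0x37A
Completed: cp=U+037A (starts at byte 8)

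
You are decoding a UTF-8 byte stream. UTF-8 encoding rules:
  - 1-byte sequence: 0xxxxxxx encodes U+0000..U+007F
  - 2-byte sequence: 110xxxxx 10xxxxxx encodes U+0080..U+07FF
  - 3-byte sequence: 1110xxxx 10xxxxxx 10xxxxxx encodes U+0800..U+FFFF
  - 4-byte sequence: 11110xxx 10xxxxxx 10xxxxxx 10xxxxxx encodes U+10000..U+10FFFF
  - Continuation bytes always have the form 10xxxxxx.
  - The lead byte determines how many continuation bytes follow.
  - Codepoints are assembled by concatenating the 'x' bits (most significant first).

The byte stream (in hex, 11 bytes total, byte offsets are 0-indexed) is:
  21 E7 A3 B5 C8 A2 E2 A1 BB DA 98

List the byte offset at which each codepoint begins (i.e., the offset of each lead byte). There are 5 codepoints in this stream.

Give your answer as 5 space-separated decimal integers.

Answer: 0 1 4 6 9

Derivation:
Byte[0]=21: 1-byte ASCII. cp=U+0021
Byte[1]=E7: 3-byte lead, need 2 cont bytes. acc=0x7
Byte[2]=A3: continuation. acc=(acc<<6)|0x23=0x1E3
Byte[3]=B5: continuation. acc=(acc<<6)|0x35=0x78F5
Completed: cp=U+78F5 (starts at byte 1)
Byte[4]=C8: 2-byte lead, need 1 cont bytes. acc=0x8
Byte[5]=A2: continuation. acc=(acc<<6)|0x22=0x222
Completed: cp=U+0222 (starts at byte 4)
Byte[6]=E2: 3-byte lead, need 2 cont bytes. acc=0x2
Byte[7]=A1: continuation. acc=(acc<<6)|0x21=0xA1
Byte[8]=BB: continuation. acc=(acc<<6)|0x3B=0x287B
Completed: cp=U+287B (starts at byte 6)
Byte[9]=DA: 2-byte lead, need 1 cont bytes. acc=0x1A
Byte[10]=98: continuation. acc=(acc<<6)|0x18=0x698
Completed: cp=U+0698 (starts at byte 9)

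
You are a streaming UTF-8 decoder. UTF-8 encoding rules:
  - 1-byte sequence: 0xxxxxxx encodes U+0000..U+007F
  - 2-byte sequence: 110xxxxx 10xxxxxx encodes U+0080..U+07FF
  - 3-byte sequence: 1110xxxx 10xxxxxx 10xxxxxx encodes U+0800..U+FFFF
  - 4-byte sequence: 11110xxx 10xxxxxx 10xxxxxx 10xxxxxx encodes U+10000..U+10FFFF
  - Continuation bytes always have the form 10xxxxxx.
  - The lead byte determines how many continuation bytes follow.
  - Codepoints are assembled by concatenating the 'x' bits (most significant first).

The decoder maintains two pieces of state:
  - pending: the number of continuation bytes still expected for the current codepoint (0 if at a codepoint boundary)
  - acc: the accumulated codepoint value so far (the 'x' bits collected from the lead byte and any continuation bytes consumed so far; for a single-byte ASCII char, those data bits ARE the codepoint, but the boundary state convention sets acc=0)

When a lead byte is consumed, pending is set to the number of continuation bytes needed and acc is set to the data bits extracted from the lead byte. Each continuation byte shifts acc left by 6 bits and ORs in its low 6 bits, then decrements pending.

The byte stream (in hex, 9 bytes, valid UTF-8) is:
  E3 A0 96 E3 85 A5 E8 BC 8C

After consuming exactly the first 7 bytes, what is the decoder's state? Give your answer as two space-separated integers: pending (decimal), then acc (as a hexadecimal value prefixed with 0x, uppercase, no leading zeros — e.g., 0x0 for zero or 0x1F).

Answer: 2 0x8

Derivation:
Byte[0]=E3: 3-byte lead. pending=2, acc=0x3
Byte[1]=A0: continuation. acc=(acc<<6)|0x20=0xE0, pending=1
Byte[2]=96: continuation. acc=(acc<<6)|0x16=0x3816, pending=0
Byte[3]=E3: 3-byte lead. pending=2, acc=0x3
Byte[4]=85: continuation. acc=(acc<<6)|0x05=0xC5, pending=1
Byte[5]=A5: continuation. acc=(acc<<6)|0x25=0x3165, pending=0
Byte[6]=E8: 3-byte lead. pending=2, acc=0x8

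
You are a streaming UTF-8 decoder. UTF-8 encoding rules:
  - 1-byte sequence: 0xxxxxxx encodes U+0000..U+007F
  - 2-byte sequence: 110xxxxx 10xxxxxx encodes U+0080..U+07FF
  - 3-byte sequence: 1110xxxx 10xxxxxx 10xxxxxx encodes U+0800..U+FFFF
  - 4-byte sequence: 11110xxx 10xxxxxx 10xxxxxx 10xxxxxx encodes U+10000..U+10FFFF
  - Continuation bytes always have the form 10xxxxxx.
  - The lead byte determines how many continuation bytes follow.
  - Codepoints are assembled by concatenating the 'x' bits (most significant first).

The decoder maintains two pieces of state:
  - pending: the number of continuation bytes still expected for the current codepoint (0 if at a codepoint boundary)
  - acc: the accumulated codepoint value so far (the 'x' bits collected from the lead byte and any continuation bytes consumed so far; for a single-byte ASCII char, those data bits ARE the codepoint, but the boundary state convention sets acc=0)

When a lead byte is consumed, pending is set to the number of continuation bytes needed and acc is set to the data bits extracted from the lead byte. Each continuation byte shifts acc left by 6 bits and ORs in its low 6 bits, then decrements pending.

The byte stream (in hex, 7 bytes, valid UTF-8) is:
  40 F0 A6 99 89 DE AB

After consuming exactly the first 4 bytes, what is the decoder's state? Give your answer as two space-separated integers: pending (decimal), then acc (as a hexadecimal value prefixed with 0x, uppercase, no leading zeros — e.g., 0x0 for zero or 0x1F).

Byte[0]=40: 1-byte. pending=0, acc=0x0
Byte[1]=F0: 4-byte lead. pending=3, acc=0x0
Byte[2]=A6: continuation. acc=(acc<<6)|0x26=0x26, pending=2
Byte[3]=99: continuation. acc=(acc<<6)|0x19=0x999, pending=1

Answer: 1 0x999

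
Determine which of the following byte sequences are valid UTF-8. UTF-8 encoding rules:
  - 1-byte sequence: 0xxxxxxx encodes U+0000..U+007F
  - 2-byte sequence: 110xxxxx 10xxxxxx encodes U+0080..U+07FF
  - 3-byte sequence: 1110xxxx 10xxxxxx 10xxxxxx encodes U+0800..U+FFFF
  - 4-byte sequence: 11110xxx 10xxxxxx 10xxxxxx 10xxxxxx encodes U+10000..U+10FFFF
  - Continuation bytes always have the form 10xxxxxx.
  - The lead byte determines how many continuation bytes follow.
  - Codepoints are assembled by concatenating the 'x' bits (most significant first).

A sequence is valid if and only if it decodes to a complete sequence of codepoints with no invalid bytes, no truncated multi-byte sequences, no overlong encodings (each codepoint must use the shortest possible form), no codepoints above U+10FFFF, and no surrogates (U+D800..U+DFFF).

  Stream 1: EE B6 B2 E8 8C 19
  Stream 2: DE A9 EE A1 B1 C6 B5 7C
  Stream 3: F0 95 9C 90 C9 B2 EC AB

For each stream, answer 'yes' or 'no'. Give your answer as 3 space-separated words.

Answer: no yes no

Derivation:
Stream 1: error at byte offset 5. INVALID
Stream 2: decodes cleanly. VALID
Stream 3: error at byte offset 8. INVALID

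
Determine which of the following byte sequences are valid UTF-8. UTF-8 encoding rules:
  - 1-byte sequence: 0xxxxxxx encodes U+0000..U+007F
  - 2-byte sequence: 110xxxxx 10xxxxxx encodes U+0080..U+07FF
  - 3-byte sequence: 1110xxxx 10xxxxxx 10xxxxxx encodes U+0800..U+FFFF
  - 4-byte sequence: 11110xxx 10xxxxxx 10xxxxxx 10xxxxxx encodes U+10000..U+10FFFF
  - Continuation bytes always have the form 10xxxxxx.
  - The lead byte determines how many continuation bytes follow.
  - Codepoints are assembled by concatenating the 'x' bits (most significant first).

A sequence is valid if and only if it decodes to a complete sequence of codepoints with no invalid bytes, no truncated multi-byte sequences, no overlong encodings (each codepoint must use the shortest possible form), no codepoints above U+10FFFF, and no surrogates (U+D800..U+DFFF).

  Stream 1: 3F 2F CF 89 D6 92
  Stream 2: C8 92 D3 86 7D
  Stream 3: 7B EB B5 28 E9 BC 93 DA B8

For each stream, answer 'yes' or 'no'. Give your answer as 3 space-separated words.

Stream 1: decodes cleanly. VALID
Stream 2: decodes cleanly. VALID
Stream 3: error at byte offset 3. INVALID

Answer: yes yes no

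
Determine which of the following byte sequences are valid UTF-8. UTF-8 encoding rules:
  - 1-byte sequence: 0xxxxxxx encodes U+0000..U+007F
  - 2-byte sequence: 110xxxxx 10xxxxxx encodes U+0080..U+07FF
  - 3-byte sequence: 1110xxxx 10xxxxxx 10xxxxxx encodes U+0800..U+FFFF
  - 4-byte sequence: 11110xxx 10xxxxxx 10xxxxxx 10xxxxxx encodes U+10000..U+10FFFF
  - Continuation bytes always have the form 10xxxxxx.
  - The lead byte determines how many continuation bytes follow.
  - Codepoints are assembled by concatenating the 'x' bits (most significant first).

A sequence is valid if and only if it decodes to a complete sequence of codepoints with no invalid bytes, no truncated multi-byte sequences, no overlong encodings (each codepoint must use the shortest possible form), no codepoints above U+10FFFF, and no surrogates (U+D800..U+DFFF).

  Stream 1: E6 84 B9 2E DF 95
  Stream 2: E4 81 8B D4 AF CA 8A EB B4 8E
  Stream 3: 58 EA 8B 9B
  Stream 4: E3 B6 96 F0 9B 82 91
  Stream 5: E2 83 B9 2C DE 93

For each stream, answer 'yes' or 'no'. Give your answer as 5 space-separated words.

Stream 1: decodes cleanly. VALID
Stream 2: decodes cleanly. VALID
Stream 3: decodes cleanly. VALID
Stream 4: decodes cleanly. VALID
Stream 5: decodes cleanly. VALID

Answer: yes yes yes yes yes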